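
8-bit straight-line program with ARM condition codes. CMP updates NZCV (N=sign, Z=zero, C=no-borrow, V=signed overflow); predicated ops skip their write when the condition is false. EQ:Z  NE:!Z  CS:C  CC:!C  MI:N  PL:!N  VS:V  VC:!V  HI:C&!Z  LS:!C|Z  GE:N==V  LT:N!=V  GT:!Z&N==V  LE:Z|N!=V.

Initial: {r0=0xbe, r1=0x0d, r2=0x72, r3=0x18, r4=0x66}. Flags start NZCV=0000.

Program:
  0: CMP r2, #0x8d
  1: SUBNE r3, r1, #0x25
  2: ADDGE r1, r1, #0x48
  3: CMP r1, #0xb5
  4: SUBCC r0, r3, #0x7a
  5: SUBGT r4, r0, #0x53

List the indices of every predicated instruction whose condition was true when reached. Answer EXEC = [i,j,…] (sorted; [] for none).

[0] flags=1001 → (cmp)
[1] flags=1001 NE?T → r3=0xe8
[2] flags=1001 GE?T → r1=0x55
[3] flags=1001 → (cmp)
[4] flags=1001 CC?T → r0=0x6e
[5] flags=1001 GT?T → r4=0x1b

EXEC = [1,2,4,5]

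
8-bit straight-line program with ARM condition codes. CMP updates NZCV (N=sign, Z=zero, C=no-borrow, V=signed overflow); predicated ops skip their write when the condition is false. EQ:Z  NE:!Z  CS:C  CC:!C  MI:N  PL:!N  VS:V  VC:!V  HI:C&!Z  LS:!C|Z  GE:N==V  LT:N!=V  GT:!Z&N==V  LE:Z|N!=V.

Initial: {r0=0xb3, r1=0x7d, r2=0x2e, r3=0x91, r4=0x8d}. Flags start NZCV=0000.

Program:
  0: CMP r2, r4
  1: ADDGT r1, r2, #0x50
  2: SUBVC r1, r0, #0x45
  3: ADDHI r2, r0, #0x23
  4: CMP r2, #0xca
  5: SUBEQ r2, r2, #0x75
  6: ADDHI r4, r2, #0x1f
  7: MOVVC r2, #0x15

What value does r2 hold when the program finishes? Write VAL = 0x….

[0] flags=1001 → (cmp)
[1] flags=1001 GT?T → r1=0x7e
[2] flags=1001 VC?F → skip
[3] flags=1001 HI?F → skip
[4] flags=0000 → (cmp)
[5] flags=0000 EQ?F → skip
[6] flags=0000 HI?F → skip
[7] flags=0000 VC?T → r2=0x15

VAL = 0x15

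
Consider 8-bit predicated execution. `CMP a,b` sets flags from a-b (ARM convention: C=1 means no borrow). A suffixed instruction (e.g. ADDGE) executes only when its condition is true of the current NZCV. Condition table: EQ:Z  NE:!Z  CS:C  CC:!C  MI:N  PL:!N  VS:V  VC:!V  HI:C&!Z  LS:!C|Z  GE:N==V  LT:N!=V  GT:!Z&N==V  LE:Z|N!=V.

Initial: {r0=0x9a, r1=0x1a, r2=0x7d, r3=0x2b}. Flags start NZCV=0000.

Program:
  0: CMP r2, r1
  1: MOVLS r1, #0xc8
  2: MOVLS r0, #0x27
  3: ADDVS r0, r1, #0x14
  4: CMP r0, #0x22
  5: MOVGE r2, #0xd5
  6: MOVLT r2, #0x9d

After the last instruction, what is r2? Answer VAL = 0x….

VAL = 0x9d

0: ✓ CMP  NZCV=0010
1: · MOVLS
2: · MOVLS
3: · ADDVS
4: ✓ CMP  NZCV=0011
5: · MOVGE
6: ✓ MOVLT  r2←0x9d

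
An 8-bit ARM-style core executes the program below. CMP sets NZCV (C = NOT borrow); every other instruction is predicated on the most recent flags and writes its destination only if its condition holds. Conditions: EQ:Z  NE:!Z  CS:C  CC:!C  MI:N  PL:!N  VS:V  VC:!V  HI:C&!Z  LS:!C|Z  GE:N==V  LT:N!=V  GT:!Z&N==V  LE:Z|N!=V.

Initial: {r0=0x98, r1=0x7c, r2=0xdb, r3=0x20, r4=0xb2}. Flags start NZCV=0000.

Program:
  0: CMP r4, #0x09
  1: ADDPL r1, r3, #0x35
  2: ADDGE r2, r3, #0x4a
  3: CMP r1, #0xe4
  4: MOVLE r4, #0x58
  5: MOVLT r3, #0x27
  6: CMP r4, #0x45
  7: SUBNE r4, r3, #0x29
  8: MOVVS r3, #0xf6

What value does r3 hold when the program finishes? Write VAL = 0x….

VAL = 0xf6

[0] flags=1010 → (cmp)
[1] flags=1010 PL?F → skip
[2] flags=1010 GE?F → skip
[3] flags=1001 → (cmp)
[4] flags=1001 LE?F → skip
[5] flags=1001 LT?F → skip
[6] flags=0011 → (cmp)
[7] flags=0011 NE?T → r4=0xf7
[8] flags=0011 VS?T → r3=0xf6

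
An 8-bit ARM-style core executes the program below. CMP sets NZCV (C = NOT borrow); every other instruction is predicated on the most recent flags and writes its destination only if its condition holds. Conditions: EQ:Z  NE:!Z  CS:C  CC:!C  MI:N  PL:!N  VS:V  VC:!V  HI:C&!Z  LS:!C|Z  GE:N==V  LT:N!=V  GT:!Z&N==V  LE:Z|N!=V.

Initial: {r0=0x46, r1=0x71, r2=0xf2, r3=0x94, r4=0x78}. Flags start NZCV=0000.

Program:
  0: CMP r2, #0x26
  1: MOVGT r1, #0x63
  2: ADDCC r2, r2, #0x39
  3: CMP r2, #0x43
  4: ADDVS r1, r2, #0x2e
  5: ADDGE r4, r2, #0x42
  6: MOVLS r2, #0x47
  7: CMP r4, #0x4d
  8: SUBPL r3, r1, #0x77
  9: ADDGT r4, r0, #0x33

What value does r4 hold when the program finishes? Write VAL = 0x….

0: ✓ CMP  NZCV=1010
1: · MOVGT
2: · ADDCC
3: ✓ CMP  NZCV=1010
4: · ADDVS
5: · ADDGE
6: · MOVLS
7: ✓ CMP  NZCV=0010
8: ✓ SUBPL  r3←0xfa
9: ✓ ADDGT  r4←0x79

VAL = 0x79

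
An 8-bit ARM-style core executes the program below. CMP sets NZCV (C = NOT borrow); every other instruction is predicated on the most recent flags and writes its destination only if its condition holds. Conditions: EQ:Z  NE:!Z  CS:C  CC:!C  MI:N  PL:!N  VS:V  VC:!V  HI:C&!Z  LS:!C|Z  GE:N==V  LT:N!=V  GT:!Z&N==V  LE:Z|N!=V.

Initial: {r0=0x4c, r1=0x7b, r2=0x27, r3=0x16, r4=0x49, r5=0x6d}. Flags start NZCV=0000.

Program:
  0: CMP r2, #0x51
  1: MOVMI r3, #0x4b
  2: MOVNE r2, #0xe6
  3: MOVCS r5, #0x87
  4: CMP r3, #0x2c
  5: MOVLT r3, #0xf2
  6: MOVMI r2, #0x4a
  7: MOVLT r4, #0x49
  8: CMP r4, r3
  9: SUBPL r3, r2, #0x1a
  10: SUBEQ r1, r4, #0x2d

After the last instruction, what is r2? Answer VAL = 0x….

VAL = 0xe6

[0] flags=1000 → (cmp)
[1] flags=1000 MI?T → r3=0x4b
[2] flags=1000 NE?T → r2=0xe6
[3] flags=1000 CS?F → skip
[4] flags=0010 → (cmp)
[5] flags=0010 LT?F → skip
[6] flags=0010 MI?F → skip
[7] flags=0010 LT?F → skip
[8] flags=1000 → (cmp)
[9] flags=1000 PL?F → skip
[10] flags=1000 EQ?F → skip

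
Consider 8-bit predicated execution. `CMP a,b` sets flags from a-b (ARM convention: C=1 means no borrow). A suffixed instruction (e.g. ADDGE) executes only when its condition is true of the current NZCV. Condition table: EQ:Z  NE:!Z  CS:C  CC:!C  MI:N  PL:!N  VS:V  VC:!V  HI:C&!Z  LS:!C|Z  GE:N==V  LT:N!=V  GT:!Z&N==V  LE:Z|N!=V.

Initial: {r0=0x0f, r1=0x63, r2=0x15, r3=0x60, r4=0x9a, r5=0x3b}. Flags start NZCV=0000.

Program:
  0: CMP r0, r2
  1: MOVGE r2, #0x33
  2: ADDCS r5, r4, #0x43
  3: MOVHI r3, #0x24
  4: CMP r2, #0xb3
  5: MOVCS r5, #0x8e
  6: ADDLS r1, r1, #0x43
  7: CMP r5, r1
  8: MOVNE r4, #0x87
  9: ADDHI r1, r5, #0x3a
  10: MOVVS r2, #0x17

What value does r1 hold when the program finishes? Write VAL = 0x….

VAL = 0xa6

0: ✓ CMP  NZCV=1000
1: · MOVGE
2: · ADDCS
3: · MOVHI
4: ✓ CMP  NZCV=0000
5: · MOVCS
6: ✓ ADDLS  r1←0xa6
7: ✓ CMP  NZCV=1001
8: ✓ MOVNE  r4←0x87
9: · ADDHI
10: ✓ MOVVS  r2←0x17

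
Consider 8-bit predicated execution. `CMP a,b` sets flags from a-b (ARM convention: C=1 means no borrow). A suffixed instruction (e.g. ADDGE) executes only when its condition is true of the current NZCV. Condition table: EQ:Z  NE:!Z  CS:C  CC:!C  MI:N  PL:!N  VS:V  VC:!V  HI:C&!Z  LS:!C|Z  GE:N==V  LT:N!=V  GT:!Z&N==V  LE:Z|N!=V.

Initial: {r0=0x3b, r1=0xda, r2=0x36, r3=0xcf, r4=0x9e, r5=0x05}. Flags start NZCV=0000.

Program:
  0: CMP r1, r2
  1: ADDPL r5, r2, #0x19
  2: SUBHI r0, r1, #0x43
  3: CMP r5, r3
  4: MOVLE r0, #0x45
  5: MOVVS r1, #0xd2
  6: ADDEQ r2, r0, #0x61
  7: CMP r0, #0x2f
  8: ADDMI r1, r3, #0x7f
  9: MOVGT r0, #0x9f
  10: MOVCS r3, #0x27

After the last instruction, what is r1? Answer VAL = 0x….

VAL = 0xda

0: ✓ CMP  NZCV=1010
1: · ADDPL
2: ✓ SUBHI  r0←0x97
3: ✓ CMP  NZCV=0000
4: · MOVLE
5: · MOVVS
6: · ADDEQ
7: ✓ CMP  NZCV=0011
8: · ADDMI
9: · MOVGT
10: ✓ MOVCS  r3←0x27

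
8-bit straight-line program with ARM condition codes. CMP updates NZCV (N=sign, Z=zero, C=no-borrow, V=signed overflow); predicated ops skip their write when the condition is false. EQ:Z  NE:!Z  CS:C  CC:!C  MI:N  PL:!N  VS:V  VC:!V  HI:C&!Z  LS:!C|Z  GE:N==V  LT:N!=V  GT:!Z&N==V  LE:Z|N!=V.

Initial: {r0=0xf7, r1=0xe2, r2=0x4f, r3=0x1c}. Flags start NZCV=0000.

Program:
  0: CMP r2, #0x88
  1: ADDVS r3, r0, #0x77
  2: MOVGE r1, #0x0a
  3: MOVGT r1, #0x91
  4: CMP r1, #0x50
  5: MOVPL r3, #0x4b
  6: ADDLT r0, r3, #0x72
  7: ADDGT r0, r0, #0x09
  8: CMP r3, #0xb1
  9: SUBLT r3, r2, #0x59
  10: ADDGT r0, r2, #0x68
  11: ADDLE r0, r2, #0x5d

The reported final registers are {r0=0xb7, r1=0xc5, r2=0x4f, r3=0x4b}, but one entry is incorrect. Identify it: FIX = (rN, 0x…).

FIX = (r1, 0x91)

0: ✓ CMP  NZCV=1001
1: ✓ ADDVS  r3←0x6e
2: ✓ MOVGE  r1←0x0a
3: ✓ MOVGT  r1←0x91
4: ✓ CMP  NZCV=0011
5: ✓ MOVPL  r3←0x4b
6: ✓ ADDLT  r0←0xbd
7: · ADDGT
8: ✓ CMP  NZCV=1001
9: · SUBLT
10: ✓ ADDGT  r0←0xb7
11: · ADDLE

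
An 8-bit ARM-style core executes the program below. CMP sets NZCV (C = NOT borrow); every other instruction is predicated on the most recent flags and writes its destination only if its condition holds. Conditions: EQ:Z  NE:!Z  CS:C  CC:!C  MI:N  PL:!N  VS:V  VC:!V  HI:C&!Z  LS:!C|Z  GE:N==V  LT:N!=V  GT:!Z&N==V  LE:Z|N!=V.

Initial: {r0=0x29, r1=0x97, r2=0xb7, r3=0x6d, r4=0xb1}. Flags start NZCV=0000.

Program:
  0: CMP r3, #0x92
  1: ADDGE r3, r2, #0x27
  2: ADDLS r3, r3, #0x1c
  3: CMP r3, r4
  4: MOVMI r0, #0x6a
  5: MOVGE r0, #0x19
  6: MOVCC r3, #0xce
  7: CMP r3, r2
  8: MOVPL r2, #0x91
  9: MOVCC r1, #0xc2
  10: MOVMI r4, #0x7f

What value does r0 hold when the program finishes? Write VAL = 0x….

0: ✓ CMP  NZCV=1001
1: ✓ ADDGE  r3←0xde
2: ✓ ADDLS  r3←0xfa
3: ✓ CMP  NZCV=0010
4: · MOVMI
5: ✓ MOVGE  r0←0x19
6: · MOVCC
7: ✓ CMP  NZCV=0010
8: ✓ MOVPL  r2←0x91
9: · MOVCC
10: · MOVMI

VAL = 0x19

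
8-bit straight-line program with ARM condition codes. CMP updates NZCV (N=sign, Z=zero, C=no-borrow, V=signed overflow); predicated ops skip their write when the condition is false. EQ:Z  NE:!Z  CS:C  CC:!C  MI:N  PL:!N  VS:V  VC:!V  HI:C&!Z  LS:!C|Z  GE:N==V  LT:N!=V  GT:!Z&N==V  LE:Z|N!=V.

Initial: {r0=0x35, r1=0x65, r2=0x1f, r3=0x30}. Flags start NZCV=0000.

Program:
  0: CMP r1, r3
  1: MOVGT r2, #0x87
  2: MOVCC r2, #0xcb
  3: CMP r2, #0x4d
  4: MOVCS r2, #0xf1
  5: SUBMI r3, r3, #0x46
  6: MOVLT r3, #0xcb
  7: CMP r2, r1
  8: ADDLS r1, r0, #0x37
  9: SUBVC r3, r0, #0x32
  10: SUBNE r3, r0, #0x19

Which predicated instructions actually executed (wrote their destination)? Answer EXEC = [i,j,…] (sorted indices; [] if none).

EXEC = [1,4,6,9,10]

[0] flags=0010 → (cmp)
[1] flags=0010 GT?T → r2=0x87
[2] flags=0010 CC?F → skip
[3] flags=0011 → (cmp)
[4] flags=0011 CS?T → r2=0xf1
[5] flags=0011 MI?F → skip
[6] flags=0011 LT?T → r3=0xcb
[7] flags=1010 → (cmp)
[8] flags=1010 LS?F → skip
[9] flags=1010 VC?T → r3=0x03
[10] flags=1010 NE?T → r3=0x1c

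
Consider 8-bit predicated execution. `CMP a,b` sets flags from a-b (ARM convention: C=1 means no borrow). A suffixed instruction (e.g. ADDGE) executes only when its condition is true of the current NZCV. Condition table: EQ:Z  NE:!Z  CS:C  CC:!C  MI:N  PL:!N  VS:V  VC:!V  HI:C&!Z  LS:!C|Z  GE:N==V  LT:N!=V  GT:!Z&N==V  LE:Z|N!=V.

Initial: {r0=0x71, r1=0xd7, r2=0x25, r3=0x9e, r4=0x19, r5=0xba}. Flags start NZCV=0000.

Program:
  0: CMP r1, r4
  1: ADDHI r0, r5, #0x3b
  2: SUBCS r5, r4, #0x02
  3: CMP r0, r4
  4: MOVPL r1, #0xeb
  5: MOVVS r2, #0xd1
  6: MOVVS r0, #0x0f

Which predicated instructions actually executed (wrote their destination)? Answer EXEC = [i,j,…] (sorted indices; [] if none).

[0] flags=1010 → (cmp)
[1] flags=1010 HI?T → r0=0xf5
[2] flags=1010 CS?T → r5=0x17
[3] flags=1010 → (cmp)
[4] flags=1010 PL?F → skip
[5] flags=1010 VS?F → skip
[6] flags=1010 VS?F → skip

EXEC = [1,2]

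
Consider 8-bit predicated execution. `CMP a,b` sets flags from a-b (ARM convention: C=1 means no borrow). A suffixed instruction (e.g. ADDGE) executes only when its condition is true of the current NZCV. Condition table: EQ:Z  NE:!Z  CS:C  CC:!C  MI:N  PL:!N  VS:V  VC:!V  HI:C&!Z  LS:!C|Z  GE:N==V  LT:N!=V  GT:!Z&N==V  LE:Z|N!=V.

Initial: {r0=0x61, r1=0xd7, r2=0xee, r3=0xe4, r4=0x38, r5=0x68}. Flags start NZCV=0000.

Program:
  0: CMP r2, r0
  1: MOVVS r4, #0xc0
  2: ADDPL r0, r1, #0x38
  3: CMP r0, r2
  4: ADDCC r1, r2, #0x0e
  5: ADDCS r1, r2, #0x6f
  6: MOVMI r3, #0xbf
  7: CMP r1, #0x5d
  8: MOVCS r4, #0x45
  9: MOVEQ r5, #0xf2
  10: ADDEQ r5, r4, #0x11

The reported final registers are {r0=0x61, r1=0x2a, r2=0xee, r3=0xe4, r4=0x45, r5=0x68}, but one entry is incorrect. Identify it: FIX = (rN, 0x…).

[0] flags=1010 → (cmp)
[1] flags=1010 VS?F → skip
[2] flags=1010 PL?F → skip
[3] flags=0000 → (cmp)
[4] flags=0000 CC?T → r1=0xfc
[5] flags=0000 CS?F → skip
[6] flags=0000 MI?F → skip
[7] flags=1010 → (cmp)
[8] flags=1010 CS?T → r4=0x45
[9] flags=1010 EQ?F → skip
[10] flags=1010 EQ?F → skip

FIX = (r1, 0xfc)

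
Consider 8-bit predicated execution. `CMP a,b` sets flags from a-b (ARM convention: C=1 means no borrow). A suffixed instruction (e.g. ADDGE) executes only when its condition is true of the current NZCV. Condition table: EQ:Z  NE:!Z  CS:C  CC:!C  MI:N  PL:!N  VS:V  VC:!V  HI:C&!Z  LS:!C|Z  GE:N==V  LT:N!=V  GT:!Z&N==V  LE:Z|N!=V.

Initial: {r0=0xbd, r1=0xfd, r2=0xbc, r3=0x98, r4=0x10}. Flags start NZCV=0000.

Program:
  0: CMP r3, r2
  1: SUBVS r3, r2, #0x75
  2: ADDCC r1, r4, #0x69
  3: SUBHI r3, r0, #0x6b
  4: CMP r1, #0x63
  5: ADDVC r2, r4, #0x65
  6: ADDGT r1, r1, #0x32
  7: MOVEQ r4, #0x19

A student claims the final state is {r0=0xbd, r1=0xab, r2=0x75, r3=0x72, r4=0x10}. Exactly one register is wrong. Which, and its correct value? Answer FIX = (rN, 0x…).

0: ✓ CMP  NZCV=1000
1: · SUBVS
2: ✓ ADDCC  r1←0x79
3: · SUBHI
4: ✓ CMP  NZCV=0010
5: ✓ ADDVC  r2←0x75
6: ✓ ADDGT  r1←0xab
7: · MOVEQ

FIX = (r3, 0x98)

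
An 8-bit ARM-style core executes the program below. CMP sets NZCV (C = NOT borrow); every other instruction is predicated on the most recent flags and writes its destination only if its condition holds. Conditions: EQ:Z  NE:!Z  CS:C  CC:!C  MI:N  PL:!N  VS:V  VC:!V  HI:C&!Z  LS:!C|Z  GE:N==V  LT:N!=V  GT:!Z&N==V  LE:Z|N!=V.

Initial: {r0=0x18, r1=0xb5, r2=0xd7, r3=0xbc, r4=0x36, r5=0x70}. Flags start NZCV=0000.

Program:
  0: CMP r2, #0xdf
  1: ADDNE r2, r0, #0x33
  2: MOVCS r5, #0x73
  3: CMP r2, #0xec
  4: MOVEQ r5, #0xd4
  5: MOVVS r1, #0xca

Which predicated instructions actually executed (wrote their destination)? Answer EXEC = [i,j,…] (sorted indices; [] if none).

[0] flags=1000 → (cmp)
[1] flags=1000 NE?T → r2=0x4b
[2] flags=1000 CS?F → skip
[3] flags=0000 → (cmp)
[4] flags=0000 EQ?F → skip
[5] flags=0000 VS?F → skip

EXEC = [1]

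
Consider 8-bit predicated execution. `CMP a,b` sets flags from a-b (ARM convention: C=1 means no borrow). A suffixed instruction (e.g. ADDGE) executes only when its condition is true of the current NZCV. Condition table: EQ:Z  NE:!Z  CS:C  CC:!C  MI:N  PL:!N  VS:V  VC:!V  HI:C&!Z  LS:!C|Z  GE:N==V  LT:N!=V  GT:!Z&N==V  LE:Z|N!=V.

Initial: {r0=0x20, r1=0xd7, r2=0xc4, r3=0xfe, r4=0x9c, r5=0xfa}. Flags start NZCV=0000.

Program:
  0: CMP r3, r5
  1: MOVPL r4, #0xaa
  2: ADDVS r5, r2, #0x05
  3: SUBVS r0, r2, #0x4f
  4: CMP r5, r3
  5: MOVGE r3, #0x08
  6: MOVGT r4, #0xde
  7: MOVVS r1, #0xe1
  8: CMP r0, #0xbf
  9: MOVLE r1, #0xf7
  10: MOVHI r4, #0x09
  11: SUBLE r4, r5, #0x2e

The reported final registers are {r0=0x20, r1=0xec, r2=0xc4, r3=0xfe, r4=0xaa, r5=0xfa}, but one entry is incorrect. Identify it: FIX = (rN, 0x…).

0: ✓ CMP  NZCV=0010
1: ✓ MOVPL  r4←0xaa
2: · ADDVS
3: · SUBVS
4: ✓ CMP  NZCV=1000
5: · MOVGE
6: · MOVGT
7: · MOVVS
8: ✓ CMP  NZCV=0000
9: · MOVLE
10: · MOVHI
11: · SUBLE

FIX = (r1, 0xd7)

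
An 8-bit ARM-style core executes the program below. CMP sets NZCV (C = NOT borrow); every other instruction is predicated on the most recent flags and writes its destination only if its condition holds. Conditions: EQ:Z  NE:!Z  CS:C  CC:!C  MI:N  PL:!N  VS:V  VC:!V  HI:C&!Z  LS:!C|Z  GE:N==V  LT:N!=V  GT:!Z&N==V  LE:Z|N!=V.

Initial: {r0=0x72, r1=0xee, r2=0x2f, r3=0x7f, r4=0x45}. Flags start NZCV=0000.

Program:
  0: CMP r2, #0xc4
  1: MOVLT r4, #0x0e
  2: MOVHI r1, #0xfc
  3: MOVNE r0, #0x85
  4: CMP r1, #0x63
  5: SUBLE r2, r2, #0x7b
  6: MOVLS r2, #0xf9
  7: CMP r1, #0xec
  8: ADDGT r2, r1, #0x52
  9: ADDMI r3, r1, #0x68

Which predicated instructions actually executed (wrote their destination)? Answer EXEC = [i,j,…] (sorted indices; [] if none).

EXEC = [3,5,8]

0: ✓ CMP  NZCV=0000
1: · MOVLT
2: · MOVHI
3: ✓ MOVNE  r0←0x85
4: ✓ CMP  NZCV=1010
5: ✓ SUBLE  r2←0xb4
6: · MOVLS
7: ✓ CMP  NZCV=0010
8: ✓ ADDGT  r2←0x40
9: · ADDMI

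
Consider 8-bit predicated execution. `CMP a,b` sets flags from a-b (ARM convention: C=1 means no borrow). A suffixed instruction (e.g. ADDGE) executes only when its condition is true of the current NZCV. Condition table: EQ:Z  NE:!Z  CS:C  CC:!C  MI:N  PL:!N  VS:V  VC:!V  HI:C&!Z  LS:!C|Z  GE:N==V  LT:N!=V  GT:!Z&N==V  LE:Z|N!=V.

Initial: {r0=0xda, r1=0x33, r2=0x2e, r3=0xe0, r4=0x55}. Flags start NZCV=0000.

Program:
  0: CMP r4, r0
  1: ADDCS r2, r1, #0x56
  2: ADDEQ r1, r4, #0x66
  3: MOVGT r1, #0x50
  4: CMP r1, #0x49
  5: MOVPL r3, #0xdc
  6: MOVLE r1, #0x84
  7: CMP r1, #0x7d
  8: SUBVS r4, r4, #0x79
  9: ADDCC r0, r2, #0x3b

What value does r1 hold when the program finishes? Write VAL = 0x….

0: ✓ CMP  NZCV=0000
1: · ADDCS
2: · ADDEQ
3: ✓ MOVGT  r1←0x50
4: ✓ CMP  NZCV=0010
5: ✓ MOVPL  r3←0xdc
6: · MOVLE
7: ✓ CMP  NZCV=1000
8: · SUBVS
9: ✓ ADDCC  r0←0x69

VAL = 0x50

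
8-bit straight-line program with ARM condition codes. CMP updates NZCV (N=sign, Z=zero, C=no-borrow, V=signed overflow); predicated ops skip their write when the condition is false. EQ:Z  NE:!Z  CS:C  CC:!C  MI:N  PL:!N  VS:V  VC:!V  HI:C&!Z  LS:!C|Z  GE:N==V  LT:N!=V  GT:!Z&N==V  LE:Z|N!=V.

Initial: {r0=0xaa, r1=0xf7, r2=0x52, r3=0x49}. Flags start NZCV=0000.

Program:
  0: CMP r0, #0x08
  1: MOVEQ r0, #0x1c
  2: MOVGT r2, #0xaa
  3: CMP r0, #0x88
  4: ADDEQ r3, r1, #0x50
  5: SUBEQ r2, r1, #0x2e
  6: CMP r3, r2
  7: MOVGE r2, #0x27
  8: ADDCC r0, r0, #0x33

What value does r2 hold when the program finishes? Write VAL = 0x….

0: ✓ CMP  NZCV=1010
1: · MOVEQ
2: · MOVGT
3: ✓ CMP  NZCV=0010
4: · ADDEQ
5: · SUBEQ
6: ✓ CMP  NZCV=1000
7: · MOVGE
8: ✓ ADDCC  r0←0xdd

VAL = 0x52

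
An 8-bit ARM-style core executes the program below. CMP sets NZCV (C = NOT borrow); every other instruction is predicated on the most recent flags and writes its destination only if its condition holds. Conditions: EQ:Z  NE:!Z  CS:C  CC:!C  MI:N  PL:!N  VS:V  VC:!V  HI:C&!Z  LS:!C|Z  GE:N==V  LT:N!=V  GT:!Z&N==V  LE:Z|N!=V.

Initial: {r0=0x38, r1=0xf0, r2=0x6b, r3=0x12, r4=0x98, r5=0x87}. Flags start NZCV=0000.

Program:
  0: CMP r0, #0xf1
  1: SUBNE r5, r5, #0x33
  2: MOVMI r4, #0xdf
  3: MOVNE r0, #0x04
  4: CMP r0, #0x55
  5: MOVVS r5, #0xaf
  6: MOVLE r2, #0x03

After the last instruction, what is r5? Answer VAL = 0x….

VAL = 0x54

0: ✓ CMP  NZCV=0000
1: ✓ SUBNE  r5←0x54
2: · MOVMI
3: ✓ MOVNE  r0←0x04
4: ✓ CMP  NZCV=1000
5: · MOVVS
6: ✓ MOVLE  r2←0x03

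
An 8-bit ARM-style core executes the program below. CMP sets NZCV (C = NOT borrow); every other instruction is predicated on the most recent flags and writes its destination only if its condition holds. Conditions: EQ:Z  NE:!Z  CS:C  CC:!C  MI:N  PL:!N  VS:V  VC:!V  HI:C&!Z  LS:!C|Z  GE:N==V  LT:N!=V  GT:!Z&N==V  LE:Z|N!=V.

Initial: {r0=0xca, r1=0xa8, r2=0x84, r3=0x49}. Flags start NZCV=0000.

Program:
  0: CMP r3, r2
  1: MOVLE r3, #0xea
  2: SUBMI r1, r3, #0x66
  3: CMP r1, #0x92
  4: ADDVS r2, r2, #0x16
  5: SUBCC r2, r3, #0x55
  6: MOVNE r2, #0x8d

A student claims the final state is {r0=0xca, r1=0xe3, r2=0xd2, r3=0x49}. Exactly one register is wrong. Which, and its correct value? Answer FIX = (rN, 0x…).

0: ✓ CMP  NZCV=1001
1: · MOVLE
2: ✓ SUBMI  r1←0xe3
3: ✓ CMP  NZCV=0010
4: · ADDVS
5: · SUBCC
6: ✓ MOVNE  r2←0x8d

FIX = (r2, 0x8d)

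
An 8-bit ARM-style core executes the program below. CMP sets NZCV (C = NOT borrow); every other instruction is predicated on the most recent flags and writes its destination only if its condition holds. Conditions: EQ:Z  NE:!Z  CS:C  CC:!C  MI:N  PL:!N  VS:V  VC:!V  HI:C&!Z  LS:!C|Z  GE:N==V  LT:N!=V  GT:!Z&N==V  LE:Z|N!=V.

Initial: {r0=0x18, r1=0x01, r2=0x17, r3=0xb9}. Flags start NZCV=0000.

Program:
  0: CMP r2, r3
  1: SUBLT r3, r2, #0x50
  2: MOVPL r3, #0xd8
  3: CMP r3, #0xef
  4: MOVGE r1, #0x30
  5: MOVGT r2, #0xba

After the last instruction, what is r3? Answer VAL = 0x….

0: ✓ CMP  NZCV=0000
1: · SUBLT
2: ✓ MOVPL  r3←0xd8
3: ✓ CMP  NZCV=1000
4: · MOVGE
5: · MOVGT

VAL = 0xd8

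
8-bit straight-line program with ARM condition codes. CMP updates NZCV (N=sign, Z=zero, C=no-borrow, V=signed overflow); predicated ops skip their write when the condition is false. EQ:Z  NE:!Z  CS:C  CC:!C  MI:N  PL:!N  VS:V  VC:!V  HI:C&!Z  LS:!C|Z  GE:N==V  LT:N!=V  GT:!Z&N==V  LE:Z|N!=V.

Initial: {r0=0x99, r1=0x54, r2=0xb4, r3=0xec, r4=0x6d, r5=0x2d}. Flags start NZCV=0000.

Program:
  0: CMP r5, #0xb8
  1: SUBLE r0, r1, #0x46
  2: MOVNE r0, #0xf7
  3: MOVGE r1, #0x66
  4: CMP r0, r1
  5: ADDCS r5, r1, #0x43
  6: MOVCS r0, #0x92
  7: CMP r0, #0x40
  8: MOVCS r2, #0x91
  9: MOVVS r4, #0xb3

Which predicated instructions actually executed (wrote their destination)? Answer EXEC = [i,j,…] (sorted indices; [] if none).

EXEC = [2,3,5,6,8,9]

[0] flags=0000 → (cmp)
[1] flags=0000 LE?F → skip
[2] flags=0000 NE?T → r0=0xf7
[3] flags=0000 GE?T → r1=0x66
[4] flags=1010 → (cmp)
[5] flags=1010 CS?T → r5=0xa9
[6] flags=1010 CS?T → r0=0x92
[7] flags=0011 → (cmp)
[8] flags=0011 CS?T → r2=0x91
[9] flags=0011 VS?T → r4=0xb3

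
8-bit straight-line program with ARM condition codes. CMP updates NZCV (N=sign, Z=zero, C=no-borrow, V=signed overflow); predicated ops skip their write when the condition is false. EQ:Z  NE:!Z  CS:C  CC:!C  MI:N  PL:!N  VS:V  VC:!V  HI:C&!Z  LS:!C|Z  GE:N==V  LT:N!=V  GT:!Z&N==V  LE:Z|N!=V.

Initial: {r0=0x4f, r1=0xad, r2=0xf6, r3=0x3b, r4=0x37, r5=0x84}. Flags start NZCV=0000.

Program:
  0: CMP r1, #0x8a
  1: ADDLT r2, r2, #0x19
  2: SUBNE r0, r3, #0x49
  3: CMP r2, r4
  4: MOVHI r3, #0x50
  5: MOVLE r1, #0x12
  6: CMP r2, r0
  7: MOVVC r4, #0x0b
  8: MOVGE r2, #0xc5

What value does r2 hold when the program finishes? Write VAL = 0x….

0: ✓ CMP  NZCV=0010
1: · ADDLT
2: ✓ SUBNE  r0←0xf2
3: ✓ CMP  NZCV=1010
4: ✓ MOVHI  r3←0x50
5: ✓ MOVLE  r1←0x12
6: ✓ CMP  NZCV=0010
7: ✓ MOVVC  r4←0x0b
8: ✓ MOVGE  r2←0xc5

VAL = 0xc5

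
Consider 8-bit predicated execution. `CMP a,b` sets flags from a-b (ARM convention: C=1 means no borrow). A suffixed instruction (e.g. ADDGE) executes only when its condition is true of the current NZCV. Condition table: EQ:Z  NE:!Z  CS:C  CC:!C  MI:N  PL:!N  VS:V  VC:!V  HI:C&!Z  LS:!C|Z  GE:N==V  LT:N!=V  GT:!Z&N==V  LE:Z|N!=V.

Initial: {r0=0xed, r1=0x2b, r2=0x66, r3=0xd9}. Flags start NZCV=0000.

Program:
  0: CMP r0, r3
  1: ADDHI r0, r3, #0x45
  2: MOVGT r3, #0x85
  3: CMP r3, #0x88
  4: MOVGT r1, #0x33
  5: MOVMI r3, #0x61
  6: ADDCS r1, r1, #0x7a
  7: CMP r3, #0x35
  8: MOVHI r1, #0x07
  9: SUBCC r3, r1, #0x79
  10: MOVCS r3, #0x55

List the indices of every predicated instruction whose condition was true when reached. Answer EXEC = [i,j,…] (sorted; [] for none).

[0] flags=0010 → (cmp)
[1] flags=0010 HI?T → r0=0x1e
[2] flags=0010 GT?T → r3=0x85
[3] flags=1000 → (cmp)
[4] flags=1000 GT?F → skip
[5] flags=1000 MI?T → r3=0x61
[6] flags=1000 CS?F → skip
[7] flags=0010 → (cmp)
[8] flags=0010 HI?T → r1=0x07
[9] flags=0010 CC?F → skip
[10] flags=0010 CS?T → r3=0x55

EXEC = [1,2,5,8,10]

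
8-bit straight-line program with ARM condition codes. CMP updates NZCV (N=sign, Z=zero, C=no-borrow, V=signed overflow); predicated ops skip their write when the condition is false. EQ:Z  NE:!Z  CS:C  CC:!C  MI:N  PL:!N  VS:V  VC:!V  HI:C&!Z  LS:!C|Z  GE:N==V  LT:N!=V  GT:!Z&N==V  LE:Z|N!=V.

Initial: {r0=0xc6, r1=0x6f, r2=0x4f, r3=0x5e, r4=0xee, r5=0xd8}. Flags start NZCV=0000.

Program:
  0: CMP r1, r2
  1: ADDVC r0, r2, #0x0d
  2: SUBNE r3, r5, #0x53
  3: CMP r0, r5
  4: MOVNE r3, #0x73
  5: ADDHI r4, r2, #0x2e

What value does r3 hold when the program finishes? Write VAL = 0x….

0: ✓ CMP  NZCV=0010
1: ✓ ADDVC  r0←0x5c
2: ✓ SUBNE  r3←0x85
3: ✓ CMP  NZCV=1001
4: ✓ MOVNE  r3←0x73
5: · ADDHI

VAL = 0x73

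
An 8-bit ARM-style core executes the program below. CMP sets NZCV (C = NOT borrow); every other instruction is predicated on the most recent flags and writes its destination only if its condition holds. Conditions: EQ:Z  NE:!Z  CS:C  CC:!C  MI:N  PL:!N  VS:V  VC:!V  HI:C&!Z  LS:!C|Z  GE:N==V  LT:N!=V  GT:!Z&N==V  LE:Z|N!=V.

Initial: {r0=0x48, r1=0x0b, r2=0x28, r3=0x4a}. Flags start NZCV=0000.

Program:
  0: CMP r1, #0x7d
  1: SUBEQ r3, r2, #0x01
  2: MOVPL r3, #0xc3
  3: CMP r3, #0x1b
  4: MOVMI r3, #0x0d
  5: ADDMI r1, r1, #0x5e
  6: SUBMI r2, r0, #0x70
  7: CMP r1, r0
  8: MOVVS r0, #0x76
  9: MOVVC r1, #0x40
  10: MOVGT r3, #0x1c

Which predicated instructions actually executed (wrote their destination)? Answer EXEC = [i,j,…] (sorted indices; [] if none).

[0] flags=1000 → (cmp)
[1] flags=1000 EQ?F → skip
[2] flags=1000 PL?F → skip
[3] flags=0010 → (cmp)
[4] flags=0010 MI?F → skip
[5] flags=0010 MI?F → skip
[6] flags=0010 MI?F → skip
[7] flags=1000 → (cmp)
[8] flags=1000 VS?F → skip
[9] flags=1000 VC?T → r1=0x40
[10] flags=1000 GT?F → skip

EXEC = [9]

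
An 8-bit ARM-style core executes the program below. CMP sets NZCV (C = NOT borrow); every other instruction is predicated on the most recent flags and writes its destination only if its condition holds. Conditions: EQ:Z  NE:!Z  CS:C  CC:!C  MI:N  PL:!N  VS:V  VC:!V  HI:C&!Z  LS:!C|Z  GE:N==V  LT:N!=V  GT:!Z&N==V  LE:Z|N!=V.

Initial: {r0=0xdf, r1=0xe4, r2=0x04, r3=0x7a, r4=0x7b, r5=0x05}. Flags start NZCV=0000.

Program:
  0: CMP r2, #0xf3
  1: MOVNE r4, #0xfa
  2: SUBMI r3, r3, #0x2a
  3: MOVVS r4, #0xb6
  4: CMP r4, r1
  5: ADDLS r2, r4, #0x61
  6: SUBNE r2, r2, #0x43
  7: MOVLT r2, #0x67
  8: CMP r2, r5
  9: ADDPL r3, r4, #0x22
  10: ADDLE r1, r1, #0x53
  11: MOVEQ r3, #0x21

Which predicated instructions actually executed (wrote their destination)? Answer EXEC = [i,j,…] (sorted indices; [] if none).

EXEC = [1,6,10]

0: ✓ CMP  NZCV=0000
1: ✓ MOVNE  r4←0xfa
2: · SUBMI
3: · MOVVS
4: ✓ CMP  NZCV=0010
5: · ADDLS
6: ✓ SUBNE  r2←0xc1
7: · MOVLT
8: ✓ CMP  NZCV=1010
9: · ADDPL
10: ✓ ADDLE  r1←0x37
11: · MOVEQ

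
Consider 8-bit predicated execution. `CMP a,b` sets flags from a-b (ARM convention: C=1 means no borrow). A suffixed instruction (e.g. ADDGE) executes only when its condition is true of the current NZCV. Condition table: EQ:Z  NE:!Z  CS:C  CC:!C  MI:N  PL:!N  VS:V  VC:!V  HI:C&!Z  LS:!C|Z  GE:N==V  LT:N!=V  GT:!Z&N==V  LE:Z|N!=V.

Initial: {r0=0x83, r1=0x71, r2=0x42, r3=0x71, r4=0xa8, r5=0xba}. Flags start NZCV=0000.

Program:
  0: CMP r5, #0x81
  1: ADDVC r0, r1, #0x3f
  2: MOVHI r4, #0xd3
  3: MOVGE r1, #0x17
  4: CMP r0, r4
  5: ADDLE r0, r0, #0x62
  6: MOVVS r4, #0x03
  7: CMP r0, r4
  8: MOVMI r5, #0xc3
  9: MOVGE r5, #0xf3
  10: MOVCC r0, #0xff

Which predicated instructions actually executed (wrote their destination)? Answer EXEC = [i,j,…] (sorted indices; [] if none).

EXEC = [1,2,3,5,9,10]

0: ✓ CMP  NZCV=0010
1: ✓ ADDVC  r0←0xb0
2: ✓ MOVHI  r4←0xd3
3: ✓ MOVGE  r1←0x17
4: ✓ CMP  NZCV=1000
5: ✓ ADDLE  r0←0x12
6: · MOVVS
7: ✓ CMP  NZCV=0000
8: · MOVMI
9: ✓ MOVGE  r5←0xf3
10: ✓ MOVCC  r0←0xff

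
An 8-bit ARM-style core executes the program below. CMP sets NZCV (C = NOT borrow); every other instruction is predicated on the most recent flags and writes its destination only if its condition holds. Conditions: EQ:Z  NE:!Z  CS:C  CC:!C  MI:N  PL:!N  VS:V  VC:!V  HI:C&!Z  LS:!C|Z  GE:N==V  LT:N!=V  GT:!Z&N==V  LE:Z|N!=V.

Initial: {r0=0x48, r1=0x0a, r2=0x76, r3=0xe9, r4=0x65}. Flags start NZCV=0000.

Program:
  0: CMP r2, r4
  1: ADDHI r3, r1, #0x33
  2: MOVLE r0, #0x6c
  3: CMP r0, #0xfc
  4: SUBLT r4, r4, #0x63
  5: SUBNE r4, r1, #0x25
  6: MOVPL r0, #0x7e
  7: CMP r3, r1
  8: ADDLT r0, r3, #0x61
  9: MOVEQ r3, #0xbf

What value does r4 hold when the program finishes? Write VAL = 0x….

VAL = 0xe5

[0] flags=0010 → (cmp)
[1] flags=0010 HI?T → r3=0x3d
[2] flags=0010 LE?F → skip
[3] flags=0000 → (cmp)
[4] flags=0000 LT?F → skip
[5] flags=0000 NE?T → r4=0xe5
[6] flags=0000 PL?T → r0=0x7e
[7] flags=0010 → (cmp)
[8] flags=0010 LT?F → skip
[9] flags=0010 EQ?F → skip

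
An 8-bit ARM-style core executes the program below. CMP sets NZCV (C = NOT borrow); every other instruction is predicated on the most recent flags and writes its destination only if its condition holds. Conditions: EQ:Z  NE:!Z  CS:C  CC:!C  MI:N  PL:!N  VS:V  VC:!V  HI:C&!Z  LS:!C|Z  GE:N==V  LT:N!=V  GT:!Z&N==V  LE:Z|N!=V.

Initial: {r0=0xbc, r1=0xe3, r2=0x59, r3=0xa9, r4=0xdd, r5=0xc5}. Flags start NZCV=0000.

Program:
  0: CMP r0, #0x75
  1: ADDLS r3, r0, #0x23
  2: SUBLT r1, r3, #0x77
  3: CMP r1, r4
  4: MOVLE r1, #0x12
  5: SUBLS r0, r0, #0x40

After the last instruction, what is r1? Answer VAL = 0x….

0: ✓ CMP  NZCV=0011
1: · ADDLS
2: ✓ SUBLT  r1←0x32
3: ✓ CMP  NZCV=0000
4: · MOVLE
5: ✓ SUBLS  r0←0x7c

VAL = 0x32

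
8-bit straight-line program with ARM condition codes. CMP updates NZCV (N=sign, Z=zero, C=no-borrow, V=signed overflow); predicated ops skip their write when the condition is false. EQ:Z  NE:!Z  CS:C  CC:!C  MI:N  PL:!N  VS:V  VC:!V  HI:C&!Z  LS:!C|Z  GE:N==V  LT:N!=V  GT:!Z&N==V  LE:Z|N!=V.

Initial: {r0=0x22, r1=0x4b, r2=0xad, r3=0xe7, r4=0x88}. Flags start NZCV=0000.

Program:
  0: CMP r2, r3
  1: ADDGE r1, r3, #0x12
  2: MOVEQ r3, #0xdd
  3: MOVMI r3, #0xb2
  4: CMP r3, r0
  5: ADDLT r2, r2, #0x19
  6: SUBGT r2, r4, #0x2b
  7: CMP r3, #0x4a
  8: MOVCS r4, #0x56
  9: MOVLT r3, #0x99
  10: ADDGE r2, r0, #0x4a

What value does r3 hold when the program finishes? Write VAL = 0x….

0: ✓ CMP  NZCV=1000
1: · ADDGE
2: · MOVEQ
3: ✓ MOVMI  r3←0xb2
4: ✓ CMP  NZCV=1010
5: ✓ ADDLT  r2←0xc6
6: · SUBGT
7: ✓ CMP  NZCV=0011
8: ✓ MOVCS  r4←0x56
9: ✓ MOVLT  r3←0x99
10: · ADDGE

VAL = 0x99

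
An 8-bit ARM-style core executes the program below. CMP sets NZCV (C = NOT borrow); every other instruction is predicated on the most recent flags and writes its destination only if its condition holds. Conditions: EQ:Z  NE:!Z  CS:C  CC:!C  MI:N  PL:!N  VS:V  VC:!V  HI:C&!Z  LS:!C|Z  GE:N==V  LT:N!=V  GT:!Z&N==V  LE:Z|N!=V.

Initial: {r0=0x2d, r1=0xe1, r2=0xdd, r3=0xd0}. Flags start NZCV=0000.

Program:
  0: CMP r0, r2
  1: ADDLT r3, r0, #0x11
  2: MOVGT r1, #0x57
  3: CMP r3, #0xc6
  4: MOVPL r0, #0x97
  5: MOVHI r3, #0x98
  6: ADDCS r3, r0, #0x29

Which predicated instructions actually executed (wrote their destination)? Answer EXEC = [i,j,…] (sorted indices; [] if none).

EXEC = [2,4,5,6]

[0] flags=0000 → (cmp)
[1] flags=0000 LT?F → skip
[2] flags=0000 GT?T → r1=0x57
[3] flags=0010 → (cmp)
[4] flags=0010 PL?T → r0=0x97
[5] flags=0010 HI?T → r3=0x98
[6] flags=0010 CS?T → r3=0xc0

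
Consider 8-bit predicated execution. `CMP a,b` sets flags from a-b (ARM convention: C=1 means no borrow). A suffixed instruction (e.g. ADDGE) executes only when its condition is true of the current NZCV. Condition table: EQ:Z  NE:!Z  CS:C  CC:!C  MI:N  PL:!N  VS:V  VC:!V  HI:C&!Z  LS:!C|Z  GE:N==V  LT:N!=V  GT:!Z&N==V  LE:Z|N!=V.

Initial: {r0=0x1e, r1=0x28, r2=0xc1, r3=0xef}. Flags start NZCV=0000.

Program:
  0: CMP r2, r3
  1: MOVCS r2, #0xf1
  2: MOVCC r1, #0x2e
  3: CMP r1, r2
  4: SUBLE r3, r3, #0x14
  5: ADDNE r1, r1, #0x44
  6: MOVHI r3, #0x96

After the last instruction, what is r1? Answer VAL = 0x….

VAL = 0x72

[0] flags=1000 → (cmp)
[1] flags=1000 CS?F → skip
[2] flags=1000 CC?T → r1=0x2e
[3] flags=0000 → (cmp)
[4] flags=0000 LE?F → skip
[5] flags=0000 NE?T → r1=0x72
[6] flags=0000 HI?F → skip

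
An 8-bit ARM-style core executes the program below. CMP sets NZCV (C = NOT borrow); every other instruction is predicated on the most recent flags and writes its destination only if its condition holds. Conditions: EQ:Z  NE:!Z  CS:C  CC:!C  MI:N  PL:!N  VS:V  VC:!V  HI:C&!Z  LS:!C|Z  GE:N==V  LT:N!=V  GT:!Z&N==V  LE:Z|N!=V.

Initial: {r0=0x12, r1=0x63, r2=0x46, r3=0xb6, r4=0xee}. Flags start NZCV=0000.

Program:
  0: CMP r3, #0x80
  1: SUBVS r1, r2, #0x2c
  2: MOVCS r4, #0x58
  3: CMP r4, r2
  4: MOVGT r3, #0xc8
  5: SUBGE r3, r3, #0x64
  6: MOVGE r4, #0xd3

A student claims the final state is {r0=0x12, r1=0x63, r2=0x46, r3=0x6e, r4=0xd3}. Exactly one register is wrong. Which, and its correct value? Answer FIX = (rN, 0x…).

FIX = (r3, 0x64)

0: ✓ CMP  NZCV=0010
1: · SUBVS
2: ✓ MOVCS  r4←0x58
3: ✓ CMP  NZCV=0010
4: ✓ MOVGT  r3←0xc8
5: ✓ SUBGE  r3←0x64
6: ✓ MOVGE  r4←0xd3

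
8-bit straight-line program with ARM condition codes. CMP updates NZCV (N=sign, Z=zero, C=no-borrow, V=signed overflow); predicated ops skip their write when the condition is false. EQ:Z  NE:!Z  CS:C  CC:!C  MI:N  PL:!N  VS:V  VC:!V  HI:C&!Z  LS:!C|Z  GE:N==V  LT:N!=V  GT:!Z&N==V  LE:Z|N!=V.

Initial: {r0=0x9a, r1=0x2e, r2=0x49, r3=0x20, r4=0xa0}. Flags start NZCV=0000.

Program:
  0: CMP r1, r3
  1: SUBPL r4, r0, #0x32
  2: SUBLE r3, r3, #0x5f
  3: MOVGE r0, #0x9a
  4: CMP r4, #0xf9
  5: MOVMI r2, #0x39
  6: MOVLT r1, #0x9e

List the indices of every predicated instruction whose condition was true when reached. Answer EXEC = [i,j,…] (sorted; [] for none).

EXEC = [1,3]

0: ✓ CMP  NZCV=0010
1: ✓ SUBPL  r4←0x68
2: · SUBLE
3: ✓ MOVGE  r0←0x9a
4: ✓ CMP  NZCV=0000
5: · MOVMI
6: · MOVLT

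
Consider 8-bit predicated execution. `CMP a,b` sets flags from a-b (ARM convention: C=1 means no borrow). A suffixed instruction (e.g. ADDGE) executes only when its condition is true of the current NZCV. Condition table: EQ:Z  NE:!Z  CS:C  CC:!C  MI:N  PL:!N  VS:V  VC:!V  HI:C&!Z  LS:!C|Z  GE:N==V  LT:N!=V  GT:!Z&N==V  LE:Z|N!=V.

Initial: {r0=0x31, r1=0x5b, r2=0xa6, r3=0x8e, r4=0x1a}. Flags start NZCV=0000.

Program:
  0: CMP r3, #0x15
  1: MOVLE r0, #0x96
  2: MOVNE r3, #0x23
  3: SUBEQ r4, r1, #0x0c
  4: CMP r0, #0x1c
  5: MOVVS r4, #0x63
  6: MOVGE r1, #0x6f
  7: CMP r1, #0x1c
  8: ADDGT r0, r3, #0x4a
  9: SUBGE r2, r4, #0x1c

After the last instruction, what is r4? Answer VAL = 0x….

VAL = 0x63

0: ✓ CMP  NZCV=0011
1: ✓ MOVLE  r0←0x96
2: ✓ MOVNE  r3←0x23
3: · SUBEQ
4: ✓ CMP  NZCV=0011
5: ✓ MOVVS  r4←0x63
6: · MOVGE
7: ✓ CMP  NZCV=0010
8: ✓ ADDGT  r0←0x6d
9: ✓ SUBGE  r2←0x47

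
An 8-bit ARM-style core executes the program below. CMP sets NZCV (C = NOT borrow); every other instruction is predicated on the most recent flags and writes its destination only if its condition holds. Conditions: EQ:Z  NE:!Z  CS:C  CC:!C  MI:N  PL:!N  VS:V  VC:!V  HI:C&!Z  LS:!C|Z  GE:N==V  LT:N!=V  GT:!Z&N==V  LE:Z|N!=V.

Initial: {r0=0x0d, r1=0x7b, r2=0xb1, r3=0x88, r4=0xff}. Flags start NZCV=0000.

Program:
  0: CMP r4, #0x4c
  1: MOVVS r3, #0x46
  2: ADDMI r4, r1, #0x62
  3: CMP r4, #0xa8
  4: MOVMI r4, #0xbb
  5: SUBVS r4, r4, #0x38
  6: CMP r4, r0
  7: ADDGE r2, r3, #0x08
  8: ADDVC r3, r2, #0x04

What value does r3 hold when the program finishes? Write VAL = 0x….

0: ✓ CMP  NZCV=1010
1: · MOVVS
2: ✓ ADDMI  r4←0xdd
3: ✓ CMP  NZCV=0010
4: · MOVMI
5: · SUBVS
6: ✓ CMP  NZCV=1010
7: · ADDGE
8: ✓ ADDVC  r3←0xb5

VAL = 0xb5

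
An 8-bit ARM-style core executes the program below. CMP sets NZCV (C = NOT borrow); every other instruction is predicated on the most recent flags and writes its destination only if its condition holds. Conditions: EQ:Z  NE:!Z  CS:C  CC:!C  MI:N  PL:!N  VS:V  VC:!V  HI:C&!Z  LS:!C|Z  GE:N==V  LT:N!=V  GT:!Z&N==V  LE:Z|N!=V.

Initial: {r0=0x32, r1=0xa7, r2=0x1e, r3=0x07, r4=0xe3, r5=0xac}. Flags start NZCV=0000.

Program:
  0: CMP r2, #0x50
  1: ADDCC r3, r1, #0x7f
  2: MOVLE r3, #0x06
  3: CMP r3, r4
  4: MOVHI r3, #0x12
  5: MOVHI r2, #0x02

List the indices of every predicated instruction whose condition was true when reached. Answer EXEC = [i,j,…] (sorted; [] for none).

EXEC = [1,2]

0: ✓ CMP  NZCV=1000
1: ✓ ADDCC  r3←0x26
2: ✓ MOVLE  r3←0x06
3: ✓ CMP  NZCV=0000
4: · MOVHI
5: · MOVHI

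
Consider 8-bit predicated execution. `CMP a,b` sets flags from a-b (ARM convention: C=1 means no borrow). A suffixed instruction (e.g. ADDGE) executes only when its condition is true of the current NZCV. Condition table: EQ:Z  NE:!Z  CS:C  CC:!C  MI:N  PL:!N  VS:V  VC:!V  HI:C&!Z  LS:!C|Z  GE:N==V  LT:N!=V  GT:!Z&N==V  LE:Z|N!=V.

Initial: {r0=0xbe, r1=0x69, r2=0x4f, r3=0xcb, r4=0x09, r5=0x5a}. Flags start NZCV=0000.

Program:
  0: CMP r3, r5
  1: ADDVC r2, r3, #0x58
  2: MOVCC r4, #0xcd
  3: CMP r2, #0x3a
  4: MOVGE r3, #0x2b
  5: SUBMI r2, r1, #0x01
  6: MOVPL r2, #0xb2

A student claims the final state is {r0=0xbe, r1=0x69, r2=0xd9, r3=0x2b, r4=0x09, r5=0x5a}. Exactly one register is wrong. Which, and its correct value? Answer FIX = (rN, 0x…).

FIX = (r2, 0xb2)

[0] flags=0011 → (cmp)
[1] flags=0011 VC?F → skip
[2] flags=0011 CC?F → skip
[3] flags=0010 → (cmp)
[4] flags=0010 GE?T → r3=0x2b
[5] flags=0010 MI?F → skip
[6] flags=0010 PL?T → r2=0xb2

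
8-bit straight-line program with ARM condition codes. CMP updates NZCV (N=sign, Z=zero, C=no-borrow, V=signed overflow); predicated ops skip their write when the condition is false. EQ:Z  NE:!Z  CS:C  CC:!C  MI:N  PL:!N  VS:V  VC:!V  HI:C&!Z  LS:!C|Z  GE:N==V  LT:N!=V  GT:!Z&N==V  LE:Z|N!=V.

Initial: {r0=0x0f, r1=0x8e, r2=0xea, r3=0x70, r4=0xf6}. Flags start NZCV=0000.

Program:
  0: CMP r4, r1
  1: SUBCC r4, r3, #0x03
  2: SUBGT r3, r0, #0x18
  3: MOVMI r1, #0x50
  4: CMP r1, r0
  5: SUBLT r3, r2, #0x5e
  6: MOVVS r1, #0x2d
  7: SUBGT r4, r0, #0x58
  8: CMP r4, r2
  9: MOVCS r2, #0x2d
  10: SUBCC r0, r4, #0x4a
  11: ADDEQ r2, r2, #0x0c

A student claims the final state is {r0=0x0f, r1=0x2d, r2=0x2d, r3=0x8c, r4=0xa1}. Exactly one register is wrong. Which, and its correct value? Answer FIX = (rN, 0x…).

0: ✓ CMP  NZCV=0010
1: · SUBCC
2: ✓ SUBGT  r3←0xf7
3: · MOVMI
4: ✓ CMP  NZCV=0011
5: ✓ SUBLT  r3←0x8c
6: ✓ MOVVS  r1←0x2d
7: · SUBGT
8: ✓ CMP  NZCV=0010
9: ✓ MOVCS  r2←0x2d
10: · SUBCC
11: · ADDEQ

FIX = (r4, 0xf6)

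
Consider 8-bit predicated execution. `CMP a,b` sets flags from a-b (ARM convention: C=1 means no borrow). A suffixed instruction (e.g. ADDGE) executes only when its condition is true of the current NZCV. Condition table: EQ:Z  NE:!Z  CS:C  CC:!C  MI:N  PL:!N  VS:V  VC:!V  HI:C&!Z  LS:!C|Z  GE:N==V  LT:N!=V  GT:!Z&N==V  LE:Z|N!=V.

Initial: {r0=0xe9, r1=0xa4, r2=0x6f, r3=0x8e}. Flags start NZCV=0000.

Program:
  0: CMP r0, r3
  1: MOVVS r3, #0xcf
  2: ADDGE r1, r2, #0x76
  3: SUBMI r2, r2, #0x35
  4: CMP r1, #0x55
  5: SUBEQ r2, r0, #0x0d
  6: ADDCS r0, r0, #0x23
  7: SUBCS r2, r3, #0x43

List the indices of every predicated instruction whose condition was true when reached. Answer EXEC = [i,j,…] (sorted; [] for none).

[0] flags=0010 → (cmp)
[1] flags=0010 VS?F → skip
[2] flags=0010 GE?T → r1=0xe5
[3] flags=0010 MI?F → skip
[4] flags=1010 → (cmp)
[5] flags=1010 EQ?F → skip
[6] flags=1010 CS?T → r0=0x0c
[7] flags=1010 CS?T → r2=0x4b

EXEC = [2,6,7]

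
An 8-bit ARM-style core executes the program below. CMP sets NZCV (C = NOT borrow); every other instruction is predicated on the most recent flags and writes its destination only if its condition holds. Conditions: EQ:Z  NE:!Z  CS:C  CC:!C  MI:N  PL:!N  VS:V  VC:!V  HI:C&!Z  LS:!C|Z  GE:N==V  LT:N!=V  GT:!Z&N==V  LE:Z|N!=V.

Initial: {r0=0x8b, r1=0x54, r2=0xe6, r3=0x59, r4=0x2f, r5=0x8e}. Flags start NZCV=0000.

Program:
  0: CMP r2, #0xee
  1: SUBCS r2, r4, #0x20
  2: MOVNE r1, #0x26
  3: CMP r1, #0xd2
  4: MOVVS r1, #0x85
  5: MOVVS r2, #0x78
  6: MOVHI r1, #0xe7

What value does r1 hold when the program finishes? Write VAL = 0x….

[0] flags=1000 → (cmp)
[1] flags=1000 CS?F → skip
[2] flags=1000 NE?T → r1=0x26
[3] flags=0000 → (cmp)
[4] flags=0000 VS?F → skip
[5] flags=0000 VS?F → skip
[6] flags=0000 HI?F → skip

VAL = 0x26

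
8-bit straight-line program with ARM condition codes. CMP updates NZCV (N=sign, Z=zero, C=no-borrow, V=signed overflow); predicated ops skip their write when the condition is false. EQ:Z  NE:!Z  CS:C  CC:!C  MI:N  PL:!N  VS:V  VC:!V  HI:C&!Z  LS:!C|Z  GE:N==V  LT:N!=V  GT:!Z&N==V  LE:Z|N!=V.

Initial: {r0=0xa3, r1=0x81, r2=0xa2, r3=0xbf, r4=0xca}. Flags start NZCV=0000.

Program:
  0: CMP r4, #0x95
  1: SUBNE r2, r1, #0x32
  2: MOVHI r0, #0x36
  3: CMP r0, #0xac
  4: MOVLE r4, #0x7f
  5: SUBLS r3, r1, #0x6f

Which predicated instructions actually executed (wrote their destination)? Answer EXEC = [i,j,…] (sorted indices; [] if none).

0: ✓ CMP  NZCV=0010
1: ✓ SUBNE  r2←0x4f
2: ✓ MOVHI  r0←0x36
3: ✓ CMP  NZCV=1001
4: · MOVLE
5: ✓ SUBLS  r3←0x12

EXEC = [1,2,5]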